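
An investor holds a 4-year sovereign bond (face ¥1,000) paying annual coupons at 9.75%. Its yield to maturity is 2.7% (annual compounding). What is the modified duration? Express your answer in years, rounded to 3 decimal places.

3.464 years

Periodic yield y = 0.027. First find Macaulay duration:
  t   CF        PV=CF/(1+0.027)^t    t·PV
  1        97.50        94.9367        94.9367
  2        97.50        92.4408       184.8816
  3        97.50        90.0105       270.0316
  4     1,097.50       986.5583     3,946.2332
  Σ                  1,263.9463     4,496.0831
P = 1,263.9463; Macaulay duration = 4,496.0831 / 1,263.9463 = 3.55718 years.
Modified duration = D_Mac / (1 + y) = 3.55718 / 1.027 = 3.46366 years.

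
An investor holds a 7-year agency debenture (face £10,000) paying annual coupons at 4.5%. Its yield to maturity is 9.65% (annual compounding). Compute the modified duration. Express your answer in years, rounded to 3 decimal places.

Periodic yield y = 0.0965. First find Macaulay duration:
  t   CF        PV=CF/(1+0.0965)^t    t·PV
  1       450.00       410.3967       410.3967
  2       450.00       374.2788       748.5576
  3       450.00       341.3395     1,024.0186
  4       450.00       311.2992     1,245.1967
  5       450.00       283.9026     1,419.5129
  6       450.00       258.9171     1,553.5025
  7    10,450.00     5,483.4746    38,384.3224
  Σ                  7,463.6085    44,785.5074
P = 7,463.6085; Macaulay duration = 44,785.5074 / 7,463.6085 = 6.00052 years.
Modified duration = D_Mac / (1 + y) = 6.00052 / 1.0965 = 5.47243 years.

5.472 years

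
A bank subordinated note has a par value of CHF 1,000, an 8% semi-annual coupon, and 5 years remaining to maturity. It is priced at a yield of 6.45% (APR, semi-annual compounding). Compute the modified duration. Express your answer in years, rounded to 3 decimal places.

4.114 years

Periodic yield y = 0.03225. First find Macaulay duration:
  t   CF        PV=CF/(1+0.03225)^t    t·PV
  1        40.00        38.7503        38.7503
  2        40.00        37.5396        75.0793
  3        40.00        36.3668       109.1005
  4        40.00        35.2306       140.9225
  5        40.00        34.1299       170.6497
  6        40.00        33.0636       198.3818
  7        40.00        32.0306       224.2145
  8        40.00        31.0299       248.2395
  9        40.00        30.0605       270.5444
  10    1,040.00       757.1544     7,571.5435
  Σ                  1,065.3564     9,047.4260
P = 1,065.3564; Macaulay duration = 9,047.4260 / 1,065.3564 = 8.49239 half-year periods = 4.24620 years.
Modified duration = D_Mac / (1 + y) = 4.24620 / 1.03225 = 4.11354 years.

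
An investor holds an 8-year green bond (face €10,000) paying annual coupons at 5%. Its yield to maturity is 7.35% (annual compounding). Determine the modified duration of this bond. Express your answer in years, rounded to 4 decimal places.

6.2196 years

Periodic yield y = 0.0735. First find Macaulay duration:
  t   CF        PV=CF/(1+0.0735)^t    t·PV
  1       500.00       465.7662       465.7662
  2       500.00       433.8763       867.7526
  3       500.00       404.1698     1,212.5094
  4       500.00       376.4973     1,505.9890
  5       500.00       350.7194     1,753.5969
  6       500.00       326.7065     1,960.2387
  7       500.00       304.3376     2,130.3635
  8    10,500.00     5,953.5076    47,628.0604
  Σ                  8,615.5805    57,524.2766
P = 8,615.5805; Macaulay duration = 57,524.2766 / 8,615.5805 = 6.67677 years.
Modified duration = D_Mac / (1 + y) = 6.67677 / 1.0735 = 6.21963 years.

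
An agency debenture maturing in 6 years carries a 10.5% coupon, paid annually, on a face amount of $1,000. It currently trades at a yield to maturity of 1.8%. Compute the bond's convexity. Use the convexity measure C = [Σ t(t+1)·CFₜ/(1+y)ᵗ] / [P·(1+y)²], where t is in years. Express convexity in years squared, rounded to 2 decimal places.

31.42

With y = 0.018:
  t   CF        PV=CF/(1+0.018)^t    t·PV        t(t+1)·PV
  1       105.00       103.1434       103.1434         206.2868
  2       105.00       101.3197       202.6393         607.9180
  3       105.00        99.5282       298.5845       1,194.3379
  4       105.00        97.7683       391.0733       1,955.3666
  5       105.00        96.0396       480.1981       2,881.1884
  6     1,105.00       992.8316     5,956.9899      41,698.9290
  Σ                  1,490.6308     7,432.6285      48,544.0267
P = 1,490.6308.
Convexity = Σ t(t+1)·PV / [P·(1+y)²] = 48,544.0267 / (1,490.6308 × 1.036324) = 31.42463.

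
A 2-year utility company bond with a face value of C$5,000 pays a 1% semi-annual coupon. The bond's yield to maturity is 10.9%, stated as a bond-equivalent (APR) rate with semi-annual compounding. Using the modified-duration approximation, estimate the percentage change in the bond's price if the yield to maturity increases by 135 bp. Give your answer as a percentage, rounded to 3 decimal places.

-2.539%

Periodic yield y = 0.0545. Modified duration first:
  t   CF        PV=CF/(1+0.0545)^t    t·PV
  1        25.00        23.7079        23.7079
  2        25.00        22.4826        44.9652
  3        25.00        21.3206        63.9619
  4     5,025.00     4,063.9629    16,255.8514
  Σ                  4,131.4740    16,388.4865
P = 4,131.4740; D_Mac = 3.96674 half-year periods = 1.98337 yrs; D_mod = 1.98337/(1+0.0545) = 1.88086 yrs.
ΔP/P ≈ -D_mod · Δy = -1.88086 × (+0.0135) = -0.025392 = -2.5392%.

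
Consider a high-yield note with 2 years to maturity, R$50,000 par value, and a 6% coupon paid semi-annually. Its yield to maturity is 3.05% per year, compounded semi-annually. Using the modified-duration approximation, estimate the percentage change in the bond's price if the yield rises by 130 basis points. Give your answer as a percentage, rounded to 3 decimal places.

-2.455%

Periodic yield y = 0.01525. Modified duration first:
  t   CF        PV=CF/(1+0.01525)^t    t·PV
  1     1,500.00     1,477.4686     1,477.4686
  2     1,500.00     1,455.2757     2,910.5513
  3     1,500.00     1,433.4161     4,300.2482
  4    51,500.00    48,474.7119   193,898.8475
  Σ                 52,840.8722   202,587.1156
P = 52,840.8722; D_Mac = 3.83391 half-year periods = 1.91695 yrs; D_mod = 1.91695/(1+0.01525) = 1.88816 yrs.
ΔP/P ≈ -D_mod · Δy = -1.88816 × (+0.013) = -0.024546 = -2.4546%.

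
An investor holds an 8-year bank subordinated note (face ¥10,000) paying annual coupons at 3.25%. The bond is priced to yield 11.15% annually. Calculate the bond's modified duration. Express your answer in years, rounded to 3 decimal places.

Periodic yield y = 0.1115. First find Macaulay duration:
  t   CF        PV=CF/(1+0.1115)^t    t·PV
  1       325.00       292.3977       292.3977
  2       325.00       263.0658       526.1316
  3       325.00       236.6764       710.0292
  4       325.00       212.9342       851.7369
  5       325.00       191.5738       957.8688
  6       325.00       172.3561     1,034.1364
  7       325.00       155.0662     1,085.4633
  8    10,325.00     4,432.1487    35,457.1897
  Σ                  5,956.2188    40,914.9536
P = 5,956.2188; Macaulay duration = 40,914.9536 / 5,956.2188 = 6.86928 years.
Modified duration = D_Mac / (1 + y) = 6.86928 / 1.1115 = 6.18019 years.

6.180 years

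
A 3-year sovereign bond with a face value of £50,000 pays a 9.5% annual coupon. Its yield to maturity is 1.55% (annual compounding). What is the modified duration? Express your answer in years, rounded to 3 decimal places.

2.731 years

Periodic yield y = 0.0155. First find Macaulay duration:
  t   CF        PV=CF/(1+0.0155)^t    t·PV
  1     4,750.00     4,677.4988     4,677.4988
  2     4,750.00     4,606.1042     9,212.2083
  3    54,750.00    52,281.0547   156,843.1641
  Σ                 61,564.6576   170,732.8712
P = 61,564.6576; Macaulay duration = 170,732.8712 / 61,564.6576 = 2.77323 years.
Modified duration = D_Mac / (1 + y) = 2.77323 / 1.0155 = 2.73090 years.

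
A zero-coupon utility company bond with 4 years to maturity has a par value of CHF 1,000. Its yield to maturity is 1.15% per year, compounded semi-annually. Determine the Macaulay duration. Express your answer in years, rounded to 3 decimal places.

4.000 years

A zero-coupon bond has a single cash flow at maturity, so its Macaulay duration equals its maturity: 4 years.
(Equivalently: 8 semi-annual periods ÷ 2 = 4 years.)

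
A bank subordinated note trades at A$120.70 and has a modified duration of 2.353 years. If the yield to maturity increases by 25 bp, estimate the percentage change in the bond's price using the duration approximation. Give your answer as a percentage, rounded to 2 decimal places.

Duration approximation: ΔP/P ≈ -D_mod · Δy = -2.353 × (+0.0025) = -0.0058825.
As a percentage: -0.58825%.

-0.59%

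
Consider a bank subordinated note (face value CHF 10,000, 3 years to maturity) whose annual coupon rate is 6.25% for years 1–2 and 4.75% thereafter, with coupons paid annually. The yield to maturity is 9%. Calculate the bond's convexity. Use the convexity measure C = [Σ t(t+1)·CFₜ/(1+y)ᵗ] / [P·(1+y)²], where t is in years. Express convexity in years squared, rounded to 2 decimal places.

9.29

With y = 0.09:
  t   CF        PV=CF/(1+0.09)^t    t·PV        t(t+1)·PV
  1       625.00       573.3945       573.3945       1,146.7890
  2       625.00       526.0500     1,052.1000       3,156.3000
  3    10,475.00     8,088.6220    24,265.8659      97,063.4634
  Σ                  9,188.0664    25,891.3603     101,366.5524
P = 9,188.0664.
Convexity = Σ t(t+1)·PV / [P·(1+y)²] = 101,366.5524 / (9,188.0664 × 1.188100) = 9.28576.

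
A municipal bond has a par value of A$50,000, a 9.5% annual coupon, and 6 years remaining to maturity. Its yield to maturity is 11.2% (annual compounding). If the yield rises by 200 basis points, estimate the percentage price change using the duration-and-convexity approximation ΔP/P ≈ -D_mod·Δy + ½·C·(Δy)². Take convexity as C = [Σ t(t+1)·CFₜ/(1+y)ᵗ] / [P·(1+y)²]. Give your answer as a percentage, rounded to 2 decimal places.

With y = 0.112:
  t   CF        PV=CF/(1+0.112)^t    t·PV        t(t+1)·PV
  1     4,750.00     4,271.5827     4,271.5827       8,543.1655
  2     4,750.00     3,841.3514     7,682.7028      23,048.1083
  3     4,750.00     3,454.4527    10,363.3580      41,453.4322
  4     4,750.00     3,106.5222    12,426.0888      62,130.4439
  5     4,750.00     2,793.6351    13,968.1753      83,809.0520
  6    54,750.00    28,957.1223   173,742.7337   1,216,199.1357
  Σ                 46,424.6663   222,454.6413   1,435,183.3374
P = 46,424.6663; D_Mac = 4.79173 yrs; D_mod = 4.30911 yrs; C = 25.00052.
Duration effect: -4.30911 × (+0.02) = -0.086182
Convexity effect: 0.5 × 25.00052 × (0.02)² = +0.0050001
ΔP/P ≈ -0.086182 + 0.0050001 = -0.081182 = -8.1182%.

-8.12%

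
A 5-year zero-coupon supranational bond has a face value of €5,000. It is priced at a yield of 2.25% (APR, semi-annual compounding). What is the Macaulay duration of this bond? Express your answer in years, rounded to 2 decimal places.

A zero-coupon bond has a single cash flow at maturity, so its Macaulay duration equals its maturity: 5 years.
(Equivalently: 10 semi-annual periods ÷ 2 = 5 years.)

5.00 years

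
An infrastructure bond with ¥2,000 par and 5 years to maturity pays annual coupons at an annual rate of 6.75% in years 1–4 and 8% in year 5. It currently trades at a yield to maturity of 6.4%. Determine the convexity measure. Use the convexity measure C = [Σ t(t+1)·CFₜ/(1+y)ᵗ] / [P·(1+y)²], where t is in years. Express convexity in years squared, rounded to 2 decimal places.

With y = 0.064:
  t   CF        PV=CF/(1+0.064)^t    t·PV        t(t+1)·PV
  1       135.00       126.8797       126.8797         253.7594
  2       135.00       119.2478       238.4957         715.4870
  3       135.00       112.0750       336.2251       1,344.9004
  4       135.00       105.3337       421.3347       2,106.6736
  5     2,160.00     1,583.9651     7,919.8256      47,518.9533
  Σ                  2,047.5014     9,042.7608      51,939.7738
P = 2,047.5014.
Convexity = Σ t(t+1)·PV / [P·(1+y)²] = 51,939.7738 / (2,047.5014 × 1.132096) = 22.40746.

22.41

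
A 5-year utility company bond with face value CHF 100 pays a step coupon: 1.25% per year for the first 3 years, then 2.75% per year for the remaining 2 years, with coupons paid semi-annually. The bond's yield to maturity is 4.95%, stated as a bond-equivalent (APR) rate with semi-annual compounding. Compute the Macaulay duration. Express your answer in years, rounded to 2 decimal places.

Periodic yield y = 0.02475. Discount each cash flow and weight by its period:
  t   CF        PV=CF/(1+0.02475)^t    t·PV
  1        0.625         0.6099         0.6099
  2        0.625         0.5952         1.1903
  3        0.625         0.5808         1.7424
  4        0.625         0.5668         2.2671
  5        0.625         0.5531         2.7654
  6        0.625         0.5397         3.2383
  7        1.375         1.1587         8.1110
  8        1.375         1.1307         9.0458
  9        1.375         1.1034         9.9308
  10     101.375        79.3874       793.8740
  Σ                     86.2257       832.7752
Price P = Σ PV = 86.2257.
Macaulay duration = Σ(t·PV) / P = 832.7752 / 86.2257 = 9.65808 half-year periods.
In years: 9.65808 / 2 = 4.82904 years.

4.83 years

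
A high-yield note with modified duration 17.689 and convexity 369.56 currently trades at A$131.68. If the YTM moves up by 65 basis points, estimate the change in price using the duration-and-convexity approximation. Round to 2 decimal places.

-A$14.11

Duration effect: -D_mod·Δy = -17.689 × (+0.0065) = -0.1149785
Convexity effect: ½·C·(Δy)² = 0.5 × 369.56 × (0.0065)² = +0.007806955
ΔP/P ≈ -0.1149785 + 0.007806955 = -0.107171545
ΔP ≈ 131.68 × (-0.107171545) = -14.1123490456.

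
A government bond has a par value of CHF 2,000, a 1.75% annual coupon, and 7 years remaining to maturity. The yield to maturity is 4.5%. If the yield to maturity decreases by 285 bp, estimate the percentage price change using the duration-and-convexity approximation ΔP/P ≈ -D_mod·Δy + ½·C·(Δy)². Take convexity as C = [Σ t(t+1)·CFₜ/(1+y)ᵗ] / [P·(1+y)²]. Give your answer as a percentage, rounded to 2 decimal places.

With y = 0.045:
  t   CF        PV=CF/(1+0.045)^t    t·PV        t(t+1)·PV
  1        35.00        33.4928        33.4928          66.9856
  2        35.00        32.0505        64.1011         192.3033
  3        35.00        30.6704        92.0111         368.0446
  4        35.00        29.3496       117.3986         586.9929
  5        35.00        28.0858       140.4289         842.5736
  6        35.00        26.8764       161.2581       1,128.8067
  7     2,035.00     1,495.3759    10,467.6314      83,741.0510
  Σ                  1,675.9014    11,076.3221      86,926.7578
P = 1,675.9014; D_Mac = 6.60917 yrs; D_mod = 6.32457 yrs; C = 47.49768.
Duration effect: -6.32457 × (-0.0285) = +0.180250
Convexity effect: 0.5 × 47.49768 × (-0.0285)² = +0.0192900
ΔP/P ≈ +0.180250 + 0.0192900 = +0.199540 = +19.9540%.

+19.95%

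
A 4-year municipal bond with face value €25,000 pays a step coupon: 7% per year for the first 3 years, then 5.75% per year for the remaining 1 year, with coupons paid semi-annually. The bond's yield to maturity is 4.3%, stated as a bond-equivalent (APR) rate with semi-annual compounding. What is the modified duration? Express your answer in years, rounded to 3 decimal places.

Periodic yield y = 0.0215. First find Macaulay duration:
  t   CF        PV=CF/(1+0.0215)^t    t·PV
  1       875.00       856.5835       856.5835
  2       875.00       838.5545     1,677.1091
  3       875.00       820.9051     2,462.7152
  4       875.00       803.6271     3,214.5084
  5       875.00       786.7128     3,933.5638
  6       875.00       770.1544     4,620.9267
  7       718.75       619.3117     4,335.1817
  8    25,718.75    21,694.1625   173,553.3001
  Σ                 27,190.0115   194,653.8884
P = 27,190.0115; Macaulay duration = 194,653.8884 / 27,190.0115 = 7.15902 half-year periods = 3.57951 years.
Modified duration = D_Mac / (1 + y) = 3.57951 / 1.0215 = 3.50417 years.

3.504 years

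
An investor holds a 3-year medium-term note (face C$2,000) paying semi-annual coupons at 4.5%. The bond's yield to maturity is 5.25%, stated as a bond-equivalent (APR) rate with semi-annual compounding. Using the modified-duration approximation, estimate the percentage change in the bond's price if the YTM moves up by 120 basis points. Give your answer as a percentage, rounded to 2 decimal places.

Periodic yield y = 0.02625. Modified duration first:
  t   CF        PV=CF/(1+0.02625)^t    t·PV
  1        45.00        43.8490        43.8490
  2        45.00        42.7274        85.4547
  3        45.00        41.6345       124.9034
  4        45.00        40.5695       162.2781
  5        45.00        39.5318       197.6590
  6     2,045.00     1,750.5491    10,503.2945
  Σ                  1,958.8612    11,117.4387
P = 1,958.8612; D_Mac = 5.67546 half-year periods = 2.83773 yrs; D_mod = 2.83773/(1+0.02625) = 2.76515 yrs.
ΔP/P ≈ -D_mod · Δy = -2.76515 × (+0.012) = -0.033182 = -3.3182%.

-3.32%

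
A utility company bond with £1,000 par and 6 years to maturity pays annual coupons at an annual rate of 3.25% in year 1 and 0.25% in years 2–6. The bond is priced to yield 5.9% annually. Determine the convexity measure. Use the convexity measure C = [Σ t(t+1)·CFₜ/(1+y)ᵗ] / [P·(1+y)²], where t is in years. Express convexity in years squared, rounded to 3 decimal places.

35.741

With y = 0.059:
  t   CF        PV=CF/(1+0.059)^t    t·PV        t(t+1)·PV
  1        32.50        30.6893        30.6893          61.3787
  2         2.50         2.2292         4.4584          13.3752
  3         2.50         2.1050         6.3150          25.2600
  4         2.50         1.9877         7.9509          39.7545
  5         2.50         1.8770         9.3849          56.3095
  6     1,002.50       710.7365     4,264.4190      29,850.9331
  Σ                    749.6247     4,323.2175      30,047.0109
P = 749.6247.
Convexity = Σ t(t+1)·PV / [P·(1+y)²] = 30,047.0109 / (749.6247 × 1.121481) = 35.74090.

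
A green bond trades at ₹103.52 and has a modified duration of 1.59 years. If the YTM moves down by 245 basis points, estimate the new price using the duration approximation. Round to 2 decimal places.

Duration approximation: ΔP/P ≈ -D_mod · Δy = -1.59 × (-0.0245) = +0.038955.
New price ≈ 103.52 × (1 + 0.038955) = 107.5526216.

₹107.55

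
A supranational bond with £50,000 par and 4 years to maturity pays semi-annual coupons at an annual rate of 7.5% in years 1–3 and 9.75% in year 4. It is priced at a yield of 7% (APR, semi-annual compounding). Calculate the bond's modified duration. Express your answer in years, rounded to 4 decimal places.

3.4176 years

Periodic yield y = 0.035. First find Macaulay duration:
  t   CF        PV=CF/(1+0.035)^t    t·PV
  1     1,875.00     1,811.5942     1,811.5942
  2     1,875.00     1,750.3326     3,500.6651
  3     1,875.00     1,691.1426     5,073.4277
  4     1,875.00     1,633.9542     6,535.8167
  5     1,875.00     1,578.6997     7,893.4984
  6     1,875.00     1,525.3137     9,151.8822
  7     2,437.50     1,915.8530    13,410.9708
  8    52,437.50    39,821.6435   318,573.1478
  Σ                 51,728.5334   365,951.0030
P = 51,728.5334; Macaulay duration = 365,951.0030 / 51,728.5334 = 7.07445 half-year periods = 3.53723 years.
Modified duration = D_Mac / (1 + y) = 3.53723 / 1.035 = 3.41761 years.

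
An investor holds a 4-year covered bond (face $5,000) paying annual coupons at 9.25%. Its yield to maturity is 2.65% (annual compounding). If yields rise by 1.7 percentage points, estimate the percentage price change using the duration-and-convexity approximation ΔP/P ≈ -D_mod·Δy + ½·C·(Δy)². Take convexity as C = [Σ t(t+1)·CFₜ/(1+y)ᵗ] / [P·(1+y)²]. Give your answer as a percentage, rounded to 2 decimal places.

-5.68%

With y = 0.0265:
  t   CF        PV=CF/(1+0.0265)^t    t·PV        t(t+1)·PV
  1       462.50       450.5602       450.5602         901.1203
  2       462.50       438.9285       877.8571       2,633.5713
  3       462.50       427.5972     1,282.7917       5,131.1667
  4     5,462.50     4,919.8927    19,679.5710      98,397.8549
  Σ                  6,236.9787    22,290.7799     107,063.7132
P = 6,236.9787; D_Mac = 3.57397 yrs; D_mod = 3.48171 yrs; C = 16.29109.
Duration effect: -3.48171 × (+0.017) = -0.059189
Convexity effect: 0.5 × 16.29109 × (0.017)² = +0.0023541
ΔP/P ≈ -0.059189 + 0.0023541 = -0.056835 = -5.6835%.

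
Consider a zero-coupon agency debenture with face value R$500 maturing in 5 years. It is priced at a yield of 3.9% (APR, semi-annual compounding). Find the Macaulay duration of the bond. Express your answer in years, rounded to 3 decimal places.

A zero-coupon bond has a single cash flow at maturity, so its Macaulay duration equals its maturity: 5 years.
(Equivalently: 10 semi-annual periods ÷ 2 = 5 years.)

5.000 years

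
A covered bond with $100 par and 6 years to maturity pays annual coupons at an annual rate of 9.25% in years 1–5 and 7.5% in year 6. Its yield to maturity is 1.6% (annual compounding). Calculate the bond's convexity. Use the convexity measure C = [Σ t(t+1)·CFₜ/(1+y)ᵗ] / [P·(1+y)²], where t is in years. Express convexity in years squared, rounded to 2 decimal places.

32.19

With y = 0.016:
  t   CF        PV=CF/(1+0.016)^t    t·PV        t(t+1)·PV
  1         9.25         9.1043         9.1043          18.2087
  2         9.25         8.9610        17.9219          53.7657
  3         9.25         8.8198        26.4595         105.8381
  4         9.25         8.6809        34.7238         173.6189
  5         9.25         8.5442        42.7212         256.3271
  6       107.50        97.7341       586.4047       4,104.8331
  Σ                    141.8444       717.3354       4,712.5915
P = 141.8444.
Convexity = Σ t(t+1)·PV / [P·(1+y)²] = 4,712.5915 / (141.8444 × 1.032256) = 32.18549.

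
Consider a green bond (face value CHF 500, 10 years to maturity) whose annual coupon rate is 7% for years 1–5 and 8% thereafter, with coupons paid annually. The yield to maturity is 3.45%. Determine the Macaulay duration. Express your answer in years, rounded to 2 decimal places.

7.85 years

Periodic yield y = 0.0345. Discount each cash flow and weight by its year:
  t   CF        PV=CF/(1+0.0345)^t    t·PV
  1        35.00        33.8328        33.8328
  2        35.00        32.7045        65.4089
  3        35.00        31.6138        94.8414
  4        35.00        30.5595       122.2379
  5        35.00        29.5403       147.7017
  6        40.00        32.6345       195.8070
  7        40.00        31.5462       220.8231
  8        40.00        30.4941       243.9529
  9        40.00        29.4772       265.2944
  10      540.00       384.6704     3,846.7044
  Σ                    667.0732     5,236.6046
Price P = Σ PV = 667.0732.
Macaulay duration = Σ(t·PV) / P = 5,236.6046 / 667.0732 = 7.85012 years.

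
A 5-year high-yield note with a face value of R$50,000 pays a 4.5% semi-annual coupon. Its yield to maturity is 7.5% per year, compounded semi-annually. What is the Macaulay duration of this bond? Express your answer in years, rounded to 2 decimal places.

Periodic yield y = 0.0375. Discount each cash flow and weight by its period:
  t   CF        PV=CF/(1+0.0375)^t    t·PV
  1     1,125.00     1,084.3373     1,084.3373
  2     1,125.00     1,045.1444     2,090.2889
  3     1,125.00     1,007.3681     3,022.1044
  4     1,125.00       970.9572     3,883.8289
  5     1,125.00       935.8624     4,679.3120
  6     1,125.00       902.0360     5,412.2162
  7     1,125.00       869.4323     6,086.0263
  8     1,125.00       838.0071     6,704.0565
  9     1,125.00       807.7177     7,269.4589
  10   51,125.00    35,379.5469   353,795.4694
  Σ                 43,840.4096   394,027.0988
Price P = Σ PV = 43,840.4096.
Macaulay duration = Σ(t·PV) / P = 394,027.0988 / 43,840.4096 = 8.98776 half-year periods.
In years: 8.98776 / 2 = 4.49388 years.

4.49 years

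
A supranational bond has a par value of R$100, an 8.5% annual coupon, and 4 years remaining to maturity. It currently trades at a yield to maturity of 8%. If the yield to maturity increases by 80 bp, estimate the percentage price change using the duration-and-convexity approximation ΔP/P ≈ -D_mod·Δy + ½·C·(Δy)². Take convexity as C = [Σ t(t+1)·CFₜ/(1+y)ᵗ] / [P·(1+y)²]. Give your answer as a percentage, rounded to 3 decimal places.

-2.589%

With y = 0.08:
  t   CF        PV=CF/(1+0.08)^t    t·PV        t(t+1)·PV
  1         8.50         7.8704         7.8704          15.7407
  2         8.50         7.2874        14.5748          43.7243
  3         8.50         6.7476        20.2427          80.9709
  4       108.50        79.7507       319.0030       1,595.0148
  Σ                    101.6561       361.6908       1,735.4507
P = 101.6561; D_Mac = 3.55799 yrs; D_mod = 3.29443 yrs; C = 14.63631.
Duration effect: -3.29443 × (+0.008) = -0.026355
Convexity effect: 0.5 × 14.63631 × (0.008)² = +0.0004684
ΔP/P ≈ -0.026355 + 0.0004684 = -0.025887 = -2.5887%.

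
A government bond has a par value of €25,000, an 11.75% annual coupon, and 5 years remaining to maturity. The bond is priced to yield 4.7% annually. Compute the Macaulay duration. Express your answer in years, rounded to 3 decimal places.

4.180 years

Periodic yield y = 0.047. Discount each cash flow and weight by its year:
  t   CF        PV=CF/(1+0.047)^t    t·PV
  1     2,937.50     2,805.6351     2,805.6351
  2     2,937.50     2,679.6897     5,359.3795
  3     2,937.50     2,559.3980     7,678.1941
  4     2,937.50     2,444.5062     9,778.0249
  5    27,937.50    22,205.1715   111,025.8576
  Σ                 32,694.4006   136,647.0912
Price P = Σ PV = 32,694.4006.
Macaulay duration = Σ(t·PV) / P = 136,647.0912 / 32,694.4006 = 4.17953 years.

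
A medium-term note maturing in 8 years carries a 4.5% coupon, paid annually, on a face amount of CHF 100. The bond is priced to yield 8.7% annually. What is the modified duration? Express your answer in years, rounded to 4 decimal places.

6.1678 years

Periodic yield y = 0.087. First find Macaulay duration:
  t   CF        PV=CF/(1+0.087)^t    t·PV
  1         4.50         4.1398         4.1398
  2         4.50         3.8085         7.6170
  3         4.50         3.5037        10.5110
  4         4.50         3.2233        12.8930
  5         4.50         2.9653        14.8264
  6         4.50         2.7279        16.3677
  7         4.50         2.5096        17.5672
  8       104.50        53.6142       428.9137
  Σ                     76.4923       512.8358
P = 76.4923; Macaulay duration = 512.8358 / 76.4923 = 6.70441 years.
Modified duration = D_Mac / (1 + y) = 6.70441 / 1.087 = 6.16781 years.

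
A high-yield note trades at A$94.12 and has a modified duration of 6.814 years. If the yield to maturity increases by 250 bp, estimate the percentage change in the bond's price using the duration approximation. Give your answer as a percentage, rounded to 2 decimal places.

-17.04%

Duration approximation: ΔP/P ≈ -D_mod · Δy = -6.814 × (+0.025) = -0.170350.
As a percentage: -17.0350%.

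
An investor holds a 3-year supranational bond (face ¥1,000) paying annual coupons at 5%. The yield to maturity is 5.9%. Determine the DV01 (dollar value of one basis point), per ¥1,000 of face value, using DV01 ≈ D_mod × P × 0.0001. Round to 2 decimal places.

Periodic yield y = 0.059.
  t   CF        PV=CF/(1+0.059)^t    t·PV
  1        50.00        47.2144        47.2144
  2        50.00        44.5839        89.1678
  3     1,050.00       884.1001     2,652.3002
  Σ                    975.8983     2,788.6823
P = 975.8983; D_Mac = 2.85755 yrs; D_mod = 2.69835 yrs.
DV01 ≈ 2.69835 × 975.8983 × 0.0001 = 0.263332.

¥0.26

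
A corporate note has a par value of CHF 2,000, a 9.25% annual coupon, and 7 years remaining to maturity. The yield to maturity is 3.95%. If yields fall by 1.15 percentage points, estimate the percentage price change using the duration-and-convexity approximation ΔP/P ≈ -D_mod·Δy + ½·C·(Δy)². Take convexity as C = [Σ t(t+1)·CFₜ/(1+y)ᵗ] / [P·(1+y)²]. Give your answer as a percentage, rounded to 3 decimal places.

With y = 0.0395:
  t   CF        PV=CF/(1+0.0395)^t    t·PV        t(t+1)·PV
  1       185.00       177.9702       177.9702         355.9404
  2       185.00       171.2075       342.4150       1,027.2449
  3       185.00       164.7018       494.1053       1,976.4212
  4       185.00       158.4433       633.7730       3,168.8651
  5       185.00       152.4226       762.1128       4,572.6769
  6       185.00       146.6307       879.7839       6,158.4874
  7     2,185.00     1,666.0191    11,662.1340      93,297.0717
  Σ                  2,637.3950    14,952.2941     110,556.7074
P = 2,637.3950; D_Mac = 5.66934 yrs; D_mod = 5.45391 yrs; C = 38.79368.
Duration effect: -5.45391 × (-0.0115) = +0.062720
Convexity effect: 0.5 × 38.79368 × (-0.0115)² = +0.0025652
ΔP/P ≈ +0.062720 + 0.0025652 = +0.065285 = +6.5285%.

+6.529%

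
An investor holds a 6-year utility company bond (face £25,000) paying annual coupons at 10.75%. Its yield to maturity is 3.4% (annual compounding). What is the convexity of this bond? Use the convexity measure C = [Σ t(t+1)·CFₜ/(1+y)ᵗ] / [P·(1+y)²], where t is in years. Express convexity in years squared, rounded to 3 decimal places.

With y = 0.034:
  t   CF        PV=CF/(1+0.034)^t    t·PV        t(t+1)·PV
  1     2,687.50     2,599.1296     2,599.1296       5,198.2592
  2     2,687.50     2,513.6650     5,027.3300      15,081.9899
  3     2,687.50     2,431.0106     7,293.0319      29,172.1275
  4     2,687.50     2,351.0741     9,404.2964      47,021.4821
  5     2,687.50     2,273.7661    11,368.8303      68,212.9817
  6    27,687.50    22,654.8145   135,928.8872     951,502.2102
  Σ                 34,823.4599   171,621.5053   1,116,189.0506
P = 34,823.4599.
Convexity = Σ t(t+1)·PV / [P·(1+y)²] = 1,116,189.0506 / (34,823.4599 × 1.069156) = 29.97953.

29.980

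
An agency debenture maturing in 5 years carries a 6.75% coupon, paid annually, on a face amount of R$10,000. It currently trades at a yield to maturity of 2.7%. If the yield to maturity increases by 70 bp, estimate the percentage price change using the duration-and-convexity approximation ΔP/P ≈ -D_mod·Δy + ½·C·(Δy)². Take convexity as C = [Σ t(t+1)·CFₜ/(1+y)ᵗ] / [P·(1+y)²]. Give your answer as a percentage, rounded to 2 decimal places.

-2.98%

With y = 0.027:
  t   CF        PV=CF/(1+0.027)^t    t·PV        t(t+1)·PV
  1       675.00       657.2541       657.2541       1,314.5083
  2       675.00       639.9748     1,279.9496       3,839.8489
  3       675.00       623.1498     1,869.4493       7,477.7973
  4       675.00       606.7671     2,427.0683      12,135.3413
  5    10,675.00     9,343.6307    46,718.1536     280,308.9215
  Σ                 11,870.7765    52,951.8749     305,076.4172
P = 11,870.7765; D_Mac = 4.46069 yrs; D_mod = 4.34342 yrs; C = 24.36625.
Duration effect: -4.34342 × (+0.007) = -0.030404
Convexity effect: 0.5 × 24.36625 × (0.007)² = +0.0005970
ΔP/P ≈ -0.030404 + 0.0005970 = -0.029807 = -2.9807%.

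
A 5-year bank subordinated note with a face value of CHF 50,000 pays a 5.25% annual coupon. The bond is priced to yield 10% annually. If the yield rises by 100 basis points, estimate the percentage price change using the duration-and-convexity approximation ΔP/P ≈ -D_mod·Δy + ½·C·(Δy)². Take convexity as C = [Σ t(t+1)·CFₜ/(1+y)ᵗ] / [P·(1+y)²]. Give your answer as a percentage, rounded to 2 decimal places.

-3.96%

With y = 0.1:
  t   CF        PV=CF/(1+0.1)^t    t·PV        t(t+1)·PV
  1     2,625.00     2,386.3636     2,386.3636       4,772.7273
  2     2,625.00     2,169.4215     4,338.8430      13,016.5289
  3     2,625.00     1,972.2014     5,916.6041      23,666.4162
  4     2,625.00     1,792.9103     7,171.6413      35,858.2064
  5    52,625.00    32,675.9846   163,379.9231     980,279.5388
  Σ                 40,996.8814   183,193.3751   1,057,593.4176
P = 40,996.8814; D_Mac = 4.46847 yrs; D_mod = 4.06225 yrs; C = 21.31977.
Duration effect: -4.06225 × (+0.01) = -0.040622
Convexity effect: 0.5 × 21.31977 × (0.01)² = +0.0010660
ΔP/P ≈ -0.040622 + 0.0010660 = -0.039556 = -3.9556%.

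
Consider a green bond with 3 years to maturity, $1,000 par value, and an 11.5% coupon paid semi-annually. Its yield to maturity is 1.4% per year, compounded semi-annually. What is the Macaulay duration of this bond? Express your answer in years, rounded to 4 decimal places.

2.6725 years

Periodic yield y = 0.007. Discount each cash flow and weight by its period:
  t   CF        PV=CF/(1+0.007)^t    t·PV
  1        57.50        57.1003        57.1003
  2        57.50        56.7034       113.4067
  3        57.50        56.3092       168.9276
  4        57.50        55.9178       223.6711
  5        57.50        55.5291       277.6454
  6     1,057.50     1,014.1532     6,084.9190
  Σ                  1,295.7129     6,925.6702
Price P = Σ PV = 1,295.7129.
Macaulay duration = Σ(t·PV) / P = 6,925.6702 / 1,295.7129 = 5.34507 half-year periods.
In years: 5.34507 / 2 = 2.67253 years.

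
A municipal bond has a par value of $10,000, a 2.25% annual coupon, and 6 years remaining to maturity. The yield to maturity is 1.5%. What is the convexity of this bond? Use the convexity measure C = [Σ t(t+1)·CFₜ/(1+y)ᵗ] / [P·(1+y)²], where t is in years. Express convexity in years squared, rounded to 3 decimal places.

37.942

With y = 0.015:
  t   CF        PV=CF/(1+0.015)^t    t·PV        t(t+1)·PV
  1       225.00       221.6749       221.6749         443.3498
  2       225.00       218.3989       436.7978       1,310.3934
  3       225.00       215.1713       645.5140       2,582.0559
  4       225.00       211.9915       847.9658       4,239.8290
  5       225.00       208.8586     1,044.2929       6,265.7572
  6    10,225.00     9,351.1939    56,107.1635     392,750.1446
  Σ                 10,427.2890    59,303.4088     407,591.5298
P = 10,427.2890.
Convexity = Σ t(t+1)·PV / [P·(1+y)²] = 407,591.5298 / (10,427.2890 × 1.030225) = 37.94213.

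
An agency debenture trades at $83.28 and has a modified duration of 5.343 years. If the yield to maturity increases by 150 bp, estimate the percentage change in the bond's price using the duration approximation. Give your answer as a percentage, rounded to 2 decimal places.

Duration approximation: ΔP/P ≈ -D_mod · Δy = -5.343 × (+0.015) = -0.080145.
As a percentage: -8.0145%.

-8.01%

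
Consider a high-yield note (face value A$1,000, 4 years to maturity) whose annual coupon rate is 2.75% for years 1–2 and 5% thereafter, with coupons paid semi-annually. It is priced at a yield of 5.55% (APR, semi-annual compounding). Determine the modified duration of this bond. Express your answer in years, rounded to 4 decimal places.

Periodic yield y = 0.02775. First find Macaulay duration:
  t   CF        PV=CF/(1+0.02775)^t    t·PV
  1        13.75        13.3787        13.3787
  2        13.75        13.0175        26.0350
  3        13.75        12.6660        37.9981
  4        13.75        12.3240        49.2961
  5        25.00        21.8023       109.0116
  6        25.00        21.2136       127.2818
  7        25.00        20.6409       144.4860
  8     1,025.00       823.4249     6,587.3990
  Σ                    938.4680     7,094.8863
P = 938.4680; Macaulay duration = 7,094.8863 / 938.4680 = 7.56007 half-year periods = 3.78004 years.
Modified duration = D_Mac / (1 + y) = 3.78004 / 1.02775 = 3.67797 years.

3.6780 years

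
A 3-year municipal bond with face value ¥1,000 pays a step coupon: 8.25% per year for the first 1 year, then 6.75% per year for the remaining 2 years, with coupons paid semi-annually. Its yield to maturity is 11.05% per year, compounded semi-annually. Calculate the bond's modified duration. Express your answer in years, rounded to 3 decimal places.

2.576 years

Periodic yield y = 0.05525. First find Macaulay duration:
  t   CF        PV=CF/(1+0.05525)^t    t·PV
  1        41.25        39.0903        39.0903
  2        41.25        37.0436        74.0872
  3        33.75        28.7215        86.1646
  4        33.75        27.2178       108.8710
  5        33.75        25.7927       128.9635
  6     1,033.75       748.6578     4,491.9468
  Σ                    906.5237     4,929.1235
P = 906.5237; Macaulay duration = 4,929.1235 / 906.5237 = 5.43739 half-year periods = 2.71870 years.
Modified duration = D_Mac / (1 + y) = 2.71870 / 1.05525 = 2.57635 years.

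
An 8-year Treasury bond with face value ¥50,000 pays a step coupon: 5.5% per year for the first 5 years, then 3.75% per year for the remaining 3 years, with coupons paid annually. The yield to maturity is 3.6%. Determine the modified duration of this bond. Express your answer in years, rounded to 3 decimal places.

Periodic yield y = 0.036. First find Macaulay duration:
  t   CF        PV=CF/(1+0.036)^t    t·PV
  1     2,750.00     2,654.4402     2,654.4402
  2     2,750.00     2,562.2009     5,124.4018
  3     2,750.00     2,473.1669     7,419.5007
  4     2,750.00     2,387.2267     9,548.9070
  5     2,750.00     2,304.2729    11,521.3646
  6     1,875.00     1,516.5011     9,099.0068
  7     1,875.00     1,463.8042    10,246.6293
  8    51,875.00    39,091.2958   312,730.3662
  Σ                 54,452.9088   368,344.6167
P = 54,452.9088; Macaulay duration = 368,344.6167 / 54,452.9088 = 6.76446 years.
Modified duration = D_Mac / (1 + y) = 6.76446 / 1.036 = 6.52940 years.

6.529 years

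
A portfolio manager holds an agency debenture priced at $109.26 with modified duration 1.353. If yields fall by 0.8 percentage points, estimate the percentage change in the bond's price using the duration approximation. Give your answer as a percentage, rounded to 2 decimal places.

Duration approximation: ΔP/P ≈ -D_mod · Δy = -1.353 × (-0.008) = +0.010824.
As a percentage: +1.0824%.

+1.08%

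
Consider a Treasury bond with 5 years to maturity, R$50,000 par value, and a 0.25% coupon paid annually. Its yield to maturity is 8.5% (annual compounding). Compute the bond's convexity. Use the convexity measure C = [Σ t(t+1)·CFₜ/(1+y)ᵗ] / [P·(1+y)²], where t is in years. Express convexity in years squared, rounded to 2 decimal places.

25.27

With y = 0.085:
  t   CF        PV=CF/(1+0.085)^t    t·PV        t(t+1)·PV
  1       125.00       115.2074       115.2074         230.4147
  2       125.00       106.1819       212.3638         637.0915
  3       125.00        97.8635       293.5905       1,174.3621
  4       125.00        90.1968       360.7871       1,803.9357
  5    50,125.00    33,335.4018   166,677.0092   1,000,062.0553
  Σ                 33,744.8514   167,658.9581   1,003,907.8593
P = 33,744.8514.
Convexity = Σ t(t+1)·PV / [P·(1+y)²] = 1,003,907.8593 / (33,744.8514 × 1.177225) = 25.27126.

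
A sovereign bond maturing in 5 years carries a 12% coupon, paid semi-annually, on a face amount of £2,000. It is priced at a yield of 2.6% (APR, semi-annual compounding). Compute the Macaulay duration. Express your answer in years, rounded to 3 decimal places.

Periodic yield y = 0.013. Discount each cash flow and weight by its period:
  t   CF        PV=CF/(1+0.013)^t    t·PV
  1       120.00       118.4600       118.4600
  2       120.00       116.9398       233.8796
  3       120.00       115.4391       346.3173
  4       120.00       113.9576       455.8306
  5       120.00       112.4952       562.4760
  6       120.00       111.0515       666.3092
  7       120.00       109.6264       767.3848
  8       120.00       108.2195       865.7563
  9       120.00       106.8307       961.4767
  10    2,120.00     1,863.1225    18,631.2249
  Σ                  2,876.1425    23,609.1153
Price P = Σ PV = 2,876.1425.
Macaulay duration = Σ(t·PV) / P = 23,609.1153 / 2,876.1425 = 8.20860 half-year periods.
In years: 8.20860 / 2 = 4.10430 years.

4.104 years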